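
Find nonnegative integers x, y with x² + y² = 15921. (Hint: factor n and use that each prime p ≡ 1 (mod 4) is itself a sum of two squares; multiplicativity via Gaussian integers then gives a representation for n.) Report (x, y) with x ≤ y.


Step 1: Factor n = 15921 = 3^2 · 29 · 61.
Step 2: Check the mod-4 condition on each prime factor: 3 ≡ 3 (mod 4), exponent 2 (must be even); 29 ≡ 1 (mod 4), exponent 1; 61 ≡ 1 (mod 4), exponent 1.
All primes ≡ 3 (mod 4) appear to even exponent (or don't appear), so by the two-squares theorem n IS expressible as a sum of two squares.
Step 3: Build a representation. Group n = k² · m with k = 3 and m = 29 · 61 = 1769 (a product of primes ≡ 1 (mod 4)); a representation of m scales to one of n via (k·x)² + (k·y)² = k²(x² + y²). Each prime p ≡ 1 (mod 4) is itself a sum of two squares; find a² by testing p − a² for a perfect square:
  29: 29 − 1² = 28, 29 − 2² = 25 = 5² ⇒ 29 = 2² + 5².
  61: 61 − 1² = 60, 61 − 2² = 57, 61 − 3² = 52, 61 − 4² = 45, 61 − 5² = 36 = 6² ⇒ 61 = 5² + 6².
  Combine using the Brahmagupta–Fibonacci identity (a² + b²)(c² + d²) = (ac − bd)² + (ad + bc)² = (ac + bd)² + (ad − bc)²:
  29 · 61 = 1769: from (2² + 5²)(5² + 6²), take (2·5 − 5·6, 2·6 + 5·5) = (10 − 30, 12 + 25) = (-20, 37); dropping signs (only squares matter) gives (20, 37); check 20² + 37² = 400 + 1369 = 1769 ✓.
  Scale by k = 3: (3·20, 3·37) = (60, 111).
Step 4: Order so x ≤ y and verify: 60² + 111² = 3600 + 12321 = 15921 = n. ✓

n = 15921 = 60² + 111² (one valid representation with x ≤ y).


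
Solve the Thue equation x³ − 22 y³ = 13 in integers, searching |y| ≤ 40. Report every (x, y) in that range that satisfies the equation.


The equation is x³ - 22y³ = 13. For fixed y, x³ = 22·y³ + 13, so a solution requires the RHS to be a perfect cube.
Strategy: iterate y from -40 to 40, compute RHS = 22·y³ + 13, and check whether it is a (positive or negative) perfect cube.
Check small values of y:
  y = 0: RHS = 13 is not a perfect cube.
  y = 1: RHS = 35 is not a perfect cube.
  y = -1: RHS = -9 is not a perfect cube.
  y = 2: RHS = 189 is not a perfect cube.
  y = -2: RHS = -163 is not a perfect cube.
  y = 3: RHS = 607 is not a perfect cube.
  y = -3: RHS = -581 is not a perfect cube.
Continuing the search up to |y| = 40 finds no solutions either.
No (x, y) in the scanned range satisfies the equation.

No integer solutions with |y| ≤ 40.


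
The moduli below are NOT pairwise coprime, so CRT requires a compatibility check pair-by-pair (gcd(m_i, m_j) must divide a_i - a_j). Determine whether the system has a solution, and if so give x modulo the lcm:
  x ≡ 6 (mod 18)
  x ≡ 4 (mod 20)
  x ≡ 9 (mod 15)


Moduli 18, 20, 15 are not pairwise coprime, so CRT works modulo lcm(m_i) when all pairwise compatibility conditions hold.
Pairwise compatibility: gcd(m_i, m_j) must divide a_i - a_j for every pair.
Merge one congruence at a time:
  Start: x ≡ 6 (mod 18).
  Combine with x ≡ 4 (mod 20): gcd(18, 20) = 2; 4 - 6 = -2, which IS divisible by 2, so compatible.
    Write x = 6 + 18·t and substitute into x ≡ 4 (mod 20): 18·t ≡ 4 − 6 = -2 (mod 20).
    Divide the congruence (and modulus) by g = 2: 9·t ≡ -1 (mod 10).
    Reduce coefficients mod 10: 9·t ≡ 9 (mod 10).
    The inverse of 9 mod 10 is 9 (since 9·9 = 81 = 8·10 + 1), so t ≡ 9·9 = 81 ≡ 1 (mod 10).
    Then x = 6 + 18·1 = 24, valid modulo lcm(18, 20) = 180: x ≡ 24 (mod 180).
  Combine with x ≡ 9 (mod 15): gcd(180, 15) = 15; 9 - 24 = -15, which IS divisible by 15, so compatible.
    Write x = 24 + 180·t and substitute into x ≡ 9 (mod 15): 180·t ≡ 9 − 24 = -15 (mod 15).
    Divide the congruence (and modulus) by g = 15: 12·t ≡ -1 (mod 1).
    Modulo 1 every t works; take t = 0.
    Then x = 24 + 180·0 = 24, valid modulo lcm(180, 15) = 180: x ≡ 24 (mod 180).
Verify: 24 mod 18 = 6, 24 mod 20 = 4, 24 mod 15 = 9.

x ≡ 24 (mod 180).


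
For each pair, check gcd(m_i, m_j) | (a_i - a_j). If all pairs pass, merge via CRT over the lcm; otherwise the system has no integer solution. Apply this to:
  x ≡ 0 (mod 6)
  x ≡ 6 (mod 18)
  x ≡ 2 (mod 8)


Moduli 6, 18, 8 are not pairwise coprime, so CRT works modulo lcm(m_i) when all pairwise compatibility conditions hold.
Pairwise compatibility: gcd(m_i, m_j) must divide a_i - a_j for every pair.
Merge one congruence at a time:
  Start: x ≡ 0 (mod 6).
  Combine with x ≡ 6 (mod 18): gcd(6, 18) = 6; 6 - 0 = 6, which IS divisible by 6, so compatible.
    Write x = 0 + 6·t and substitute into x ≡ 6 (mod 18): 6·t ≡ 6 − 0 = 6 (mod 18).
    Divide the congruence (and modulus) by g = 6: 1·t ≡ 1 (mod 3).
    So t ≡ 1 (mod 3).
    Then x = 0 + 6·1 = 6, valid modulo lcm(6, 18) = 18: x ≡ 6 (mod 18).
  Combine with x ≡ 2 (mod 8): gcd(18, 8) = 2; 2 - 6 = -4, which IS divisible by 2, so compatible.
    Write x = 6 + 18·t and substitute into x ≡ 2 (mod 8): 18·t ≡ 2 − 6 = -4 (mod 8).
    Divide the congruence (and modulus) by g = 2: 9·t ≡ -2 (mod 4).
    Reduce coefficients mod 4: 1·t ≡ 2 (mod 4).
    So t ≡ 2 (mod 4).
    Then x = 6 + 18·2 = 42, valid modulo lcm(18, 8) = 72: x ≡ 42 (mod 72).
Verify: 42 mod 6 = 0, 42 mod 18 = 6, 42 mod 8 = 2.

x ≡ 42 (mod 72).


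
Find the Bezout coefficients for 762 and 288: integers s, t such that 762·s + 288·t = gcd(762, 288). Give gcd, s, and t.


Euclidean algorithm on (762, 288) — divide until remainder is 0:
  762 = 2 · 288 + 186
  288 = 1 · 186 + 102
  186 = 1 · 102 + 84
  102 = 1 · 84 + 18
  84 = 4 · 18 + 12
  18 = 1 · 12 + 6
  12 = 2 · 6 + 0
gcd(762, 288) = 6.
Track Bezout coefficients alongside the remainders: start with r₀ = 762 = a·1 + b·0 (s = 1, t = 0) and r₁ = 288 = a·0 + b·1 (s = 0, t = 1); each new remainder r_{k+1} = r_{k-1} − q_k·r_k inherits s_{k+1} = s_{k-1} − q_k·s_k, t_{k+1} = t_{k-1} − q_k·t_k, so r_k = a·s_k + b·t_k at every step:
  q = 2: r = 186, s = 1 − 2·0 = 1, t = 0 − 2·1 = -2  (check: 762·1 + 288·(-2) = 186)
  q = 1: r = 102, s = 0 − 1·1 = -1, t = 1 − 1·(-2) = 3  (check: 762·(-1) + 288·3 = 102)
  q = 1: r = 84, s = 1 − 1·(-1) = 2, t = -2 − 1·3 = -5  (check: 762·2 + 288·(-5) = 84)
  q = 1: r = 18, s = -1 − 1·2 = -3, t = 3 − 1·(-5) = 8  (check: 762·(-3) + 288·8 = 18)
  q = 4: r = 12, s = 2 − 4·(-3) = 14, t = -5 − 4·8 = -37  (check: 762·14 + 288·(-37) = 12)
  q = 1: r = 6, s = -3 − 1·14 = -17, t = 8 − 1·(-37) = 45  (check: 762·(-17) + 288·45 = 6)
The row with r = 6 (the gcd) gives the Bezout coefficients s = -17, t = 45.
Result: 762 · (-17) + 288 · (45) = 6.

gcd(762, 288) = 6; s = -17, t = 45 (check: 762·(-17) + 288·45 = 6).


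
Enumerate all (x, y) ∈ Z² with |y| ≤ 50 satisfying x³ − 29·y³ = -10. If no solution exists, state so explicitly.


The equation is x³ - 29y³ = -10. For fixed y, x³ = 29·y³ − 10, so a solution requires the RHS to be a perfect cube.
Strategy: iterate y from -50 to 50, compute RHS = 29·y³ − 10, and check whether it is a (positive or negative) perfect cube.
Check small values of y:
  y = 0: RHS = -10 is not a perfect cube.
  y = 1: RHS = 19 is not a perfect cube.
  y = -1: RHS = -39 is not a perfect cube.
  y = 2: RHS = 222 is not a perfect cube.
  y = -2: RHS = -242 is not a perfect cube.
  y = 3: RHS = 773 is not a perfect cube.
  y = -3: RHS = -793 is not a perfect cube.
Continuing the search up to |y| = 50 finds no solutions either.
No (x, y) in the scanned range satisfies the equation.

No integer solutions with |y| ≤ 50.


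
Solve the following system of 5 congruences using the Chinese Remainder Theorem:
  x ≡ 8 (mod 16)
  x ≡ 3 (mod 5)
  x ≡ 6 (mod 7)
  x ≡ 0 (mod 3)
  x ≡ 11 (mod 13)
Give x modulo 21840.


Product of moduli M = 16 · 5 · 7 · 3 · 13 = 21840.
Merge one congruence at a time:
  Start: x ≡ 8 (mod 16).
  Combine with x ≡ 3 (mod 5); new modulus lcm = 80.
    Write x = 8 + 16·t and substitute into x ≡ 3 (mod 5): 16·t ≡ 3 − 8 = -5 (mod 5).
    Reduce coefficients mod 5: 1·t ≡ 0 (mod 5).
    So t ≡ 0 (mod 5).
    Then x = 8 + 16·0 = 8, valid modulo lcm(16, 5) = 80: x ≡ 8 (mod 80).
  Combine with x ≡ 6 (mod 7); new modulus lcm = 560.
    Write x = 8 + 80·t and substitute into x ≡ 6 (mod 7): 80·t ≡ 6 − 8 = -2 (mod 7).
    Reduce coefficients mod 7: 3·t ≡ 5 (mod 7).
    The inverse of 3 mod 7 is 5 (since 3·5 = 15 = 2·7 + 1), so t ≡ 5·5 = 25 ≡ 4 (mod 7).
    Then x = 8 + 80·4 = 328, valid modulo lcm(80, 7) = 560: x ≡ 328 (mod 560).
  Combine with x ≡ 0 (mod 3); new modulus lcm = 1680.
    Write x = 328 + 560·t and substitute into x ≡ 0 (mod 3): 560·t ≡ 0 − 328 = -328 (mod 3).
    Reduce coefficients mod 3: 2·t ≡ 2 (mod 3).
    The inverse of 2 mod 3 is 2 (since 2·2 = 4 = 1·3 + 1), so t ≡ 2·2 = 4 ≡ 1 (mod 3).
    Then x = 328 + 560·1 = 888, valid modulo lcm(560, 3) = 1680: x ≡ 888 (mod 1680).
  Combine with x ≡ 11 (mod 13); new modulus lcm = 21840.
    Write x = 888 + 1680·t and substitute into x ≡ 11 (mod 13): 1680·t ≡ 11 − 888 = -877 (mod 13).
    Reduce coefficients mod 13: 3·t ≡ 7 (mod 13).
    The inverse of 3 mod 13 is 9 (since 3·9 = 27 = 2·13 + 1), so t ≡ 9·7 = 63 ≡ 11 (mod 13).
    Then x = 888 + 1680·11 = 19368, valid modulo lcm(1680, 13) = 21840: x ≡ 19368 (mod 21840).
Verify against each original: 19368 mod 16 = 8, 19368 mod 5 = 3, 19368 mod 7 = 6, 19368 mod 3 = 0, 19368 mod 13 = 11.

x ≡ 19368 (mod 21840).


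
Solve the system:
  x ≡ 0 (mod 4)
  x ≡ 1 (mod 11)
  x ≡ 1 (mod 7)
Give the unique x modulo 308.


Moduli 4, 11, 7 are pairwise coprime; by CRT there is a unique solution modulo M = 4 · 11 · 7 = 308.
Solve pairwise, accumulating the modulus:
  Start with x ≡ 0 (mod 4).
  Combine with x ≡ 1 (mod 11): since gcd(4, 11) = 1, we get a unique residue mod 44.
    Write x = 0 + 4·t and substitute into x ≡ 1 (mod 11): 4·t ≡ 1 − 0 = 1 (mod 11).
    The inverse of 4 mod 11 is 3 (since 4·3 = 12 = 1·11 + 1), so t ≡ 3·1 = 3 ≡ 3 (mod 11).
    Then x = 0 + 4·3 = 12, valid modulo lcm(4, 11) = 44: x ≡ 12 (mod 44).
  Combine with x ≡ 1 (mod 7): since gcd(44, 7) = 1, we get a unique residue mod 308.
    Write x = 12 + 44·t and substitute into x ≡ 1 (mod 7): 44·t ≡ 1 − 12 = -11 (mod 7).
    Reduce coefficients mod 7: 2·t ≡ 3 (mod 7).
    The inverse of 2 mod 7 is 4 (since 2·4 = 8 = 1·7 + 1), so t ≡ 4·3 = 12 ≡ 5 (mod 7).
    Then x = 12 + 44·5 = 232, valid modulo lcm(44, 7) = 308: x ≡ 232 (mod 308).
Verify: 232 mod 4 = 0 ✓, 232 mod 11 = 1 ✓, 232 mod 7 = 1 ✓.

x ≡ 232 (mod 308).


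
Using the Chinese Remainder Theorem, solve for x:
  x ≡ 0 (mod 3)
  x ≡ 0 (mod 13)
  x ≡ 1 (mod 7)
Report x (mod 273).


Moduli 3, 13, 7 are pairwise coprime; by CRT there is a unique solution modulo M = 3 · 13 · 7 = 273.
Solve pairwise, accumulating the modulus:
  Start with x ≡ 0 (mod 3).
  Combine with x ≡ 0 (mod 13): since gcd(3, 13) = 1, we get a unique residue mod 39.
    Write x = 0 + 3·t and substitute into x ≡ 0 (mod 13): 3·t ≡ 0 − 0 = 0 (mod 13).
    The inverse of 3 mod 13 is 9 (since 3·9 = 27 = 2·13 + 1), so t ≡ 9·0 = 0 ≡ 0 (mod 13).
    Then x = 0 + 3·0 = 0, valid modulo lcm(3, 13) = 39: x ≡ 0 (mod 39).
  Combine with x ≡ 1 (mod 7): since gcd(39, 7) = 1, we get a unique residue mod 273.
    Write x = 0 + 39·t and substitute into x ≡ 1 (mod 7): 39·t ≡ 1 − 0 = 1 (mod 7).
    Reduce coefficients mod 7: 4·t ≡ 1 (mod 7).
    The inverse of 4 mod 7 is 2 (since 4·2 = 8 = 1·7 + 1), so t ≡ 2·1 = 2 ≡ 2 (mod 7).
    Then x = 0 + 39·2 = 78, valid modulo lcm(39, 7) = 273: x ≡ 78 (mod 273).
Verify: 78 mod 3 = 0 ✓, 78 mod 13 = 0 ✓, 78 mod 7 = 1 ✓.

x ≡ 78 (mod 273).


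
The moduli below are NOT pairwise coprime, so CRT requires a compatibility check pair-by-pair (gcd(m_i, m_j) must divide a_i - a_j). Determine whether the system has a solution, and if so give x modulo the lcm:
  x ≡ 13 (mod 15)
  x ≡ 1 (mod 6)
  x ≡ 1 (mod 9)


Moduli 15, 6, 9 are not pairwise coprime, so CRT works modulo lcm(m_i) when all pairwise compatibility conditions hold.
Pairwise compatibility: gcd(m_i, m_j) must divide a_i - a_j for every pair.
Merge one congruence at a time:
  Start: x ≡ 13 (mod 15).
  Combine with x ≡ 1 (mod 6): gcd(15, 6) = 3; 1 - 13 = -12, which IS divisible by 3, so compatible.
    Write x = 13 + 15·t and substitute into x ≡ 1 (mod 6): 15·t ≡ 1 − 13 = -12 (mod 6).
    Divide the congruence (and modulus) by g = 3: 5·t ≡ -4 (mod 2).
    Reduce coefficients mod 2: 1·t ≡ 0 (mod 2).
    So t ≡ 0 (mod 2).
    Then x = 13 + 15·0 = 13, valid modulo lcm(15, 6) = 30: x ≡ 13 (mod 30).
  Combine with x ≡ 1 (mod 9): gcd(30, 9) = 3; 1 - 13 = -12, which IS divisible by 3, so compatible.
    Write x = 13 + 30·t and substitute into x ≡ 1 (mod 9): 30·t ≡ 1 − 13 = -12 (mod 9).
    Divide the congruence (and modulus) by g = 3: 10·t ≡ -4 (mod 3).
    Reduce coefficients mod 3: 1·t ≡ 2 (mod 3).
    So t ≡ 2 (mod 3).
    Then x = 13 + 30·2 = 73, valid modulo lcm(30, 9) = 90: x ≡ 73 (mod 90).
Verify: 73 mod 15 = 13, 73 mod 6 = 1, 73 mod 9 = 1.

x ≡ 73 (mod 90).


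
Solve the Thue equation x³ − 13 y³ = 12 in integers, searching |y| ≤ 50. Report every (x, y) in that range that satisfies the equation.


The equation is x³ - 13y³ = 12. For fixed y, x³ = 13·y³ + 12, so a solution requires the RHS to be a perfect cube.
Strategy: iterate y from -50 to 50, compute RHS = 13·y³ + 12, and check whether it is a (positive or negative) perfect cube.
Check small values of y:
  y = 0: RHS = 12 is not a perfect cube.
  y = 1: RHS = 25 is not a perfect cube.
  y = -1: RHS = -1 = (-1)³ ⇒ x = -1 works.
  y = 2: RHS = 116 is not a perfect cube.
  y = -2: RHS = -92 is not a perfect cube.
  y = 3: RHS = 363 is not a perfect cube.
  y = -3: RHS = -339 is not a perfect cube.
Continuing the search up to |y| = 50 finds no further solutions beyond those listed.
Collected solutions: (-1, -1).

Solutions (with |y| ≤ 50): (-1, -1).


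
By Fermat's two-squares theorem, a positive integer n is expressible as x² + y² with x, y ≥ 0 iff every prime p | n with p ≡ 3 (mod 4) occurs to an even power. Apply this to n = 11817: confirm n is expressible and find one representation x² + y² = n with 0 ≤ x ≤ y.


Step 1: Factor n = 11817 = 3^2 · 13 · 101.
Step 2: Check the mod-4 condition on each prime factor: 3 ≡ 3 (mod 4), exponent 2 (must be even); 13 ≡ 1 (mod 4), exponent 1; 101 ≡ 1 (mod 4), exponent 1.
All primes ≡ 3 (mod 4) appear to even exponent (or don't appear), so by the two-squares theorem n IS expressible as a sum of two squares.
Step 3: Build a representation. Group n = k² · m with k = 3 and m = 13 · 101 = 1313 (a product of primes ≡ 1 (mod 4)); a representation of m scales to one of n via (k·x)² + (k·y)² = k²(x² + y²). Each prime p ≡ 1 (mod 4) is itself a sum of two squares; find a² by testing p − a² for a perfect square:
  13: 13 − 1² = 12, 13 − 2² = 9 = 3² ⇒ 13 = 2² + 3².
  101: 101 − 1² = 100 = 10² ⇒ 101 = 1² + 10².
  Combine using the Brahmagupta–Fibonacci identity (a² + b²)(c² + d²) = (ac − bd)² + (ad + bc)² = (ac + bd)² + (ad − bc)²:
  13 · 101 = 1313: from (2² + 3²)(1² + 10²), take (2·1 − 3·10, 2·10 + 3·1) = (2 − 30, 20 + 3) = (-28, 23); dropping signs (only squares matter) gives (28, 23); check 28² + 23² = 784 + 529 = 1313 ✓.
  Scale by k = 3: (3·28, 3·23) = (84, 69).
Step 4: Order so x ≤ y and verify: 69² + 84² = 4761 + 7056 = 11817 = n. ✓

n = 11817 = 69² + 84² (one valid representation with x ≤ y).


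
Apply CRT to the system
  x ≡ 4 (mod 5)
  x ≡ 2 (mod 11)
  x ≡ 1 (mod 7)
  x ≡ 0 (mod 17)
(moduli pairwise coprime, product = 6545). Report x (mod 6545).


Product of moduli M = 5 · 11 · 7 · 17 = 6545.
Merge one congruence at a time:
  Start: x ≡ 4 (mod 5).
  Combine with x ≡ 2 (mod 11); new modulus lcm = 55.
    Write x = 4 + 5·t and substitute into x ≡ 2 (mod 11): 5·t ≡ 2 − 4 = -2 (mod 11).
    Reduce coefficients mod 11: 5·t ≡ 9 (mod 11).
    The inverse of 5 mod 11 is 9 (since 5·9 = 45 = 4·11 + 1), so t ≡ 9·9 = 81 ≡ 4 (mod 11).
    Then x = 4 + 5·4 = 24, valid modulo lcm(5, 11) = 55: x ≡ 24 (mod 55).
  Combine with x ≡ 1 (mod 7); new modulus lcm = 385.
    Write x = 24 + 55·t and substitute into x ≡ 1 (mod 7): 55·t ≡ 1 − 24 = -23 (mod 7).
    Reduce coefficients mod 7: 6·t ≡ 5 (mod 7).
    The inverse of 6 mod 7 is 6 (since 6·6 = 36 = 5·7 + 1), so t ≡ 6·5 = 30 ≡ 2 (mod 7).
    Then x = 24 + 55·2 = 134, valid modulo lcm(55, 7) = 385: x ≡ 134 (mod 385).
  Combine with x ≡ 0 (mod 17); new modulus lcm = 6545.
    Write x = 134 + 385·t and substitute into x ≡ 0 (mod 17): 385·t ≡ 0 − 134 = -134 (mod 17).
    Reduce coefficients mod 17: 11·t ≡ 2 (mod 17).
    The inverse of 11 mod 17 is 14 (since 11·14 = 154 = 9·17 + 1), so t ≡ 14·2 = 28 ≡ 11 (mod 17).
    Then x = 134 + 385·11 = 4369, valid modulo lcm(385, 17) = 6545: x ≡ 4369 (mod 6545).
Verify against each original: 4369 mod 5 = 4, 4369 mod 11 = 2, 4369 mod 7 = 1, 4369 mod 17 = 0.

x ≡ 4369 (mod 6545).


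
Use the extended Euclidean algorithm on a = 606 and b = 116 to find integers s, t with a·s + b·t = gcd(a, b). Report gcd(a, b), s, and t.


Euclidean algorithm on (606, 116) — divide until remainder is 0:
  606 = 5 · 116 + 26
  116 = 4 · 26 + 12
  26 = 2 · 12 + 2
  12 = 6 · 2 + 0
gcd(606, 116) = 2.
Track Bezout coefficients alongside the remainders: start with r₀ = 606 = a·1 + b·0 (s = 1, t = 0) and r₁ = 116 = a·0 + b·1 (s = 0, t = 1); each new remainder r_{k+1} = r_{k-1} − q_k·r_k inherits s_{k+1} = s_{k-1} − q_k·s_k, t_{k+1} = t_{k-1} − q_k·t_k, so r_k = a·s_k + b·t_k at every step:
  q = 5: r = 26, s = 1 − 5·0 = 1, t = 0 − 5·1 = -5  (check: 606·1 + 116·(-5) = 26)
  q = 4: r = 12, s = 0 − 4·1 = -4, t = 1 − 4·(-5) = 21  (check: 606·(-4) + 116·21 = 12)
  q = 2: r = 2, s = 1 − 2·(-4) = 9, t = -5 − 2·21 = -47  (check: 606·9 + 116·(-47) = 2)
The row with r = 2 (the gcd) gives the Bezout coefficients s = 9, t = -47.
Result: 606 · (9) + 116 · (-47) = 2.

gcd(606, 116) = 2; s = 9, t = -47 (check: 606·9 + 116·(-47) = 2).


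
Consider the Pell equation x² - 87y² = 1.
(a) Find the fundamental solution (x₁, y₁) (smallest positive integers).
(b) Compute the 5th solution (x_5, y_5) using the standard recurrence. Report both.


Step 1: Find the fundamental solution (x₁, y₁) of x² - 87y² = 1.
  Expand √87 as a continued fraction. a₀ = ⌊√87⌋ = 9; iterate m_{k+1} = d_k·a_k − m_k, d_{k+1} = (87 − m_{k+1}²)/d_k, a_{k+1} = ⌊(a₀ + m_{k+1})/d_{k+1}⌋ (starting m₀ = 0, d₀ = 1), with convergents p_k = a_k·p_{k-1} + p_{k-2}, q_k = a_k·q_{k-1} + q_{k-2} (p₋₁ = 1, q₋₁ = 0):
  k = 0: a₀ = 9; p₀/q₀ = 9/1; p₀² − 87·q₀² = 81 − 87 = -6.
  k = 1: m = 9, d = 6, a = ⌊(9 + 9)/6⌋ = 3; p/q = (3·9 + 1)/(3·1 + 0) = 28/3; p² − 87·q² = 784 − 783 = 1.
  The first convergent with p² − 87·q² = 1 gives the fundamental solution (x₁, y₁) = (28, 3).
Step 2: Apply the recurrence (x_{n+1}, y_{n+1}) = (x₁x_n + 87y₁y_n, x₁y_n + y₁x_n) repeatedly.
  From (x_1, y_1) = (28, 3): x_2 = 28·28 + 87·3·3 = 1567; y_2 = 28·3 + 3·28 = 168.
  From (x_2, y_2) = (1567, 168): x_3 = 28·1567 + 87·3·168 = 87724; y_3 = 28·168 + 3·1567 = 9405.
  From (x_3, y_3) = (87724, 9405): x_4 = 28·87724 + 87·3·9405 = 4910977; y_4 = 28·9405 + 3·87724 = 526512.
  From (x_4, y_4) = (4910977, 526512): x_5 = 28·4910977 + 87·3·526512 = 274926988; y_5 = 28·526512 + 3·4910977 = 29475267.
Step 3: Verify x_5² - 87·y_5² = 75584848730752144 - 75584848730752143 = 1 (should be 1). ✓

(x_1, y_1) = (28, 3); (x_5, y_5) = (274926988, 29475267).


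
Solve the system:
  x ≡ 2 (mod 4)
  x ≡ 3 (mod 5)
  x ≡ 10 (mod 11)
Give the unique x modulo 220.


Moduli 4, 5, 11 are pairwise coprime; by CRT there is a unique solution modulo M = 4 · 5 · 11 = 220.
Solve pairwise, accumulating the modulus:
  Start with x ≡ 2 (mod 4).
  Combine with x ≡ 3 (mod 5): since gcd(4, 5) = 1, we get a unique residue mod 20.
    Write x = 2 + 4·t and substitute into x ≡ 3 (mod 5): 4·t ≡ 3 − 2 = 1 (mod 5).
    The inverse of 4 mod 5 is 4 (since 4·4 = 16 = 3·5 + 1), so t ≡ 4·1 = 4 ≡ 4 (mod 5).
    Then x = 2 + 4·4 = 18, valid modulo lcm(4, 5) = 20: x ≡ 18 (mod 20).
  Combine with x ≡ 10 (mod 11): since gcd(20, 11) = 1, we get a unique residue mod 220.
    Write x = 18 + 20·t and substitute into x ≡ 10 (mod 11): 20·t ≡ 10 − 18 = -8 (mod 11).
    Reduce coefficients mod 11: 9·t ≡ 3 (mod 11).
    The inverse of 9 mod 11 is 5 (since 9·5 = 45 = 4·11 + 1), so t ≡ 5·3 = 15 ≡ 4 (mod 11).
    Then x = 18 + 20·4 = 98, valid modulo lcm(20, 11) = 220: x ≡ 98 (mod 220).
Verify: 98 mod 4 = 2 ✓, 98 mod 5 = 3 ✓, 98 mod 11 = 10 ✓.

x ≡ 98 (mod 220).


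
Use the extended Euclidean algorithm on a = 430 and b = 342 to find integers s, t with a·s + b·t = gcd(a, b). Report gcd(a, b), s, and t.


Euclidean algorithm on (430, 342) — divide until remainder is 0:
  430 = 1 · 342 + 88
  342 = 3 · 88 + 78
  88 = 1 · 78 + 10
  78 = 7 · 10 + 8
  10 = 1 · 8 + 2
  8 = 4 · 2 + 0
gcd(430, 342) = 2.
Track Bezout coefficients alongside the remainders: start with r₀ = 430 = a·1 + b·0 (s = 1, t = 0) and r₁ = 342 = a·0 + b·1 (s = 0, t = 1); each new remainder r_{k+1} = r_{k-1} − q_k·r_k inherits s_{k+1} = s_{k-1} − q_k·s_k, t_{k+1} = t_{k-1} − q_k·t_k, so r_k = a·s_k + b·t_k at every step:
  q = 1: r = 88, s = 1 − 1·0 = 1, t = 0 − 1·1 = -1  (check: 430·1 + 342·(-1) = 88)
  q = 3: r = 78, s = 0 − 3·1 = -3, t = 1 − 3·(-1) = 4  (check: 430·(-3) + 342·4 = 78)
  q = 1: r = 10, s = 1 − 1·(-3) = 4, t = -1 − 1·4 = -5  (check: 430·4 + 342·(-5) = 10)
  q = 7: r = 8, s = -3 − 7·4 = -31, t = 4 − 7·(-5) = 39  (check: 430·(-31) + 342·39 = 8)
  q = 1: r = 2, s = 4 − 1·(-31) = 35, t = -5 − 1·39 = -44  (check: 430·35 + 342·(-44) = 2)
The row with r = 2 (the gcd) gives the Bezout coefficients s = 35, t = -44.
Result: 430 · (35) + 342 · (-44) = 2.

gcd(430, 342) = 2; s = 35, t = -44 (check: 430·35 + 342·(-44) = 2).


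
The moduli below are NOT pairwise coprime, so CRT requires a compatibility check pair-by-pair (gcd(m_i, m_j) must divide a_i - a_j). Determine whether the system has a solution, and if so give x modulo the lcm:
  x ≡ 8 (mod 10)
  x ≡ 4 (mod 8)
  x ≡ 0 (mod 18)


Moduli 10, 8, 18 are not pairwise coprime, so CRT works modulo lcm(m_i) when all pairwise compatibility conditions hold.
Pairwise compatibility: gcd(m_i, m_j) must divide a_i - a_j for every pair.
Merge one congruence at a time:
  Start: x ≡ 8 (mod 10).
  Combine with x ≡ 4 (mod 8): gcd(10, 8) = 2; 4 - 8 = -4, which IS divisible by 2, so compatible.
    Write x = 8 + 10·t and substitute into x ≡ 4 (mod 8): 10·t ≡ 4 − 8 = -4 (mod 8).
    Divide the congruence (and modulus) by g = 2: 5·t ≡ -2 (mod 4).
    Reduce coefficients mod 4: 1·t ≡ 2 (mod 4).
    So t ≡ 2 (mod 4).
    Then x = 8 + 10·2 = 28, valid modulo lcm(10, 8) = 40: x ≡ 28 (mod 40).
  Combine with x ≡ 0 (mod 18): gcd(40, 18) = 2; 0 - 28 = -28, which IS divisible by 2, so compatible.
    Write x = 28 + 40·t and substitute into x ≡ 0 (mod 18): 40·t ≡ 0 − 28 = -28 (mod 18).
    Divide the congruence (and modulus) by g = 2: 20·t ≡ -14 (mod 9).
    Reduce coefficients mod 9: 2·t ≡ 4 (mod 9).
    The inverse of 2 mod 9 is 5 (since 2·5 = 10 = 1·9 + 1), so t ≡ 5·4 = 20 ≡ 2 (mod 9).
    Then x = 28 + 40·2 = 108, valid modulo lcm(40, 18) = 360: x ≡ 108 (mod 360).
Verify: 108 mod 10 = 8, 108 mod 8 = 4, 108 mod 18 = 0.

x ≡ 108 (mod 360).


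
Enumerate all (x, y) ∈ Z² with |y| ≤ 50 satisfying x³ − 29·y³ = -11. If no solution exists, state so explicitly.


The equation is x³ - 29y³ = -11. For fixed y, x³ = 29·y³ − 11, so a solution requires the RHS to be a perfect cube.
Strategy: iterate y from -50 to 50, compute RHS = 29·y³ − 11, and check whether it is a (positive or negative) perfect cube.
Check small values of y:
  y = 0: RHS = -11 is not a perfect cube.
  y = 1: RHS = 18 is not a perfect cube.
  y = -1: RHS = -40 is not a perfect cube.
  y = 2: RHS = 221 is not a perfect cube.
  y = -2: RHS = -243 is not a perfect cube.
  y = 3: RHS = 772 is not a perfect cube.
  y = -3: RHS = -794 is not a perfect cube.
Continuing the search up to |y| = 50 finds no solutions either.
No (x, y) in the scanned range satisfies the equation.

No integer solutions with |y| ≤ 50.


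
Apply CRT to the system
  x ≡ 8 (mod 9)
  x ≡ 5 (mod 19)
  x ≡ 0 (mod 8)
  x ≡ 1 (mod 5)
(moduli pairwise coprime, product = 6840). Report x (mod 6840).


Product of moduli M = 9 · 19 · 8 · 5 = 6840.
Merge one congruence at a time:
  Start: x ≡ 8 (mod 9).
  Combine with x ≡ 5 (mod 19); new modulus lcm = 171.
    Write x = 8 + 9·t and substitute into x ≡ 5 (mod 19): 9·t ≡ 5 − 8 = -3 (mod 19).
    Reduce coefficients mod 19: 9·t ≡ 16 (mod 19).
    The inverse of 9 mod 19 is 17 (since 9·17 = 153 = 8·19 + 1), so t ≡ 17·16 = 272 ≡ 6 (mod 19).
    Then x = 8 + 9·6 = 62, valid modulo lcm(9, 19) = 171: x ≡ 62 (mod 171).
  Combine with x ≡ 0 (mod 8); new modulus lcm = 1368.
    Write x = 62 + 171·t and substitute into x ≡ 0 (mod 8): 171·t ≡ 0 − 62 = -62 (mod 8).
    Reduce coefficients mod 8: 3·t ≡ 2 (mod 8).
    The inverse of 3 mod 8 is 3 (since 3·3 = 9 = 1·8 + 1), so t ≡ 3·2 = 6 ≡ 6 (mod 8).
    Then x = 62 + 171·6 = 1088, valid modulo lcm(171, 8) = 1368: x ≡ 1088 (mod 1368).
  Combine with x ≡ 1 (mod 5); new modulus lcm = 6840.
    Write x = 1088 + 1368·t and substitute into x ≡ 1 (mod 5): 1368·t ≡ 1 − 1088 = -1087 (mod 5).
    Reduce coefficients mod 5: 3·t ≡ 3 (mod 5).
    The inverse of 3 mod 5 is 2 (since 3·2 = 6 = 1·5 + 1), so t ≡ 2·3 = 6 ≡ 1 (mod 5).
    Then x = 1088 + 1368·1 = 2456, valid modulo lcm(1368, 5) = 6840: x ≡ 2456 (mod 6840).
Verify against each original: 2456 mod 9 = 8, 2456 mod 19 = 5, 2456 mod 8 = 0, 2456 mod 5 = 1.

x ≡ 2456 (mod 6840).


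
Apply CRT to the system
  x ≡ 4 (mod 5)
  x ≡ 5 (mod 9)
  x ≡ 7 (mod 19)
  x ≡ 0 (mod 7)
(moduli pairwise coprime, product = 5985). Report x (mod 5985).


Product of moduli M = 5 · 9 · 19 · 7 = 5985.
Merge one congruence at a time:
  Start: x ≡ 4 (mod 5).
  Combine with x ≡ 5 (mod 9); new modulus lcm = 45.
    Write x = 4 + 5·t and substitute into x ≡ 5 (mod 9): 5·t ≡ 5 − 4 = 1 (mod 9).
    The inverse of 5 mod 9 is 2 (since 5·2 = 10 = 1·9 + 1), so t ≡ 2·1 = 2 ≡ 2 (mod 9).
    Then x = 4 + 5·2 = 14, valid modulo lcm(5, 9) = 45: x ≡ 14 (mod 45).
  Combine with x ≡ 7 (mod 19); new modulus lcm = 855.
    Write x = 14 + 45·t and substitute into x ≡ 7 (mod 19): 45·t ≡ 7 − 14 = -7 (mod 19).
    Reduce coefficients mod 19: 7·t ≡ 12 (mod 19).
    The inverse of 7 mod 19 is 11 (since 7·11 = 77 = 4·19 + 1), so t ≡ 11·12 = 132 ≡ 18 (mod 19).
    Then x = 14 + 45·18 = 824, valid modulo lcm(45, 19) = 855: x ≡ 824 (mod 855).
  Combine with x ≡ 0 (mod 7); new modulus lcm = 5985.
    Write x = 824 + 855·t and substitute into x ≡ 0 (mod 7): 855·t ≡ 0 − 824 = -824 (mod 7).
    Reduce coefficients mod 7: 1·t ≡ 2 (mod 7).
    So t ≡ 2 (mod 7).
    Then x = 824 + 855·2 = 2534, valid modulo lcm(855, 7) = 5985: x ≡ 2534 (mod 5985).
Verify against each original: 2534 mod 5 = 4, 2534 mod 9 = 5, 2534 mod 19 = 7, 2534 mod 7 = 0.

x ≡ 2534 (mod 5985).


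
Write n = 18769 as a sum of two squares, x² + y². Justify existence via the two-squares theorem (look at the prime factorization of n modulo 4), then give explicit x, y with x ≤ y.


Step 1: Factor n = 18769 = 137^2.
Step 2: Check the mod-4 condition on each prime factor: 137 ≡ 1 (mod 4), exponent 2.
All primes ≡ 3 (mod 4) appear to even exponent (or don't appear), so by the two-squares theorem n IS expressible as a sum of two squares.
Step 3: Build a representation. Here n = 137 · 137 is a product of primes ≡ 1 (mod 4). Each prime p ≡ 1 (mod 4) is itself a sum of two squares; find a² by testing p − a² for a perfect square:
  137: 137 − 1² = 136, 137 − 2² = 133, 137 − 3² = 128, 137 − 4² = 121 = 11² ⇒ 137 = 4² + 11².
  Combine using the Brahmagupta–Fibonacci identity (a² + b²)(c² + d²) = (ac − bd)² + (ad + bc)² = (ac + bd)² + (ad − bc)²:
  137 · 137 = 18769: from (4² + 11²)(4² + 11²), take (4·4 − 11·11, 4·11 + 11·4) = (16 − 121, 44 + 44) = (-105, 88); dropping signs (only squares matter) gives (105, 88); check 105² + 88² = 11025 + 7744 = 18769 ✓.
Step 4: Order so x ≤ y and verify: 88² + 105² = 7744 + 11025 = 18769 = n. ✓

n = 18769 = 88² + 105² (one valid representation with x ≤ y).


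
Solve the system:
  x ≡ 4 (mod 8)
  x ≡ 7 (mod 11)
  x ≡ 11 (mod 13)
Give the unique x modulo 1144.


Moduli 8, 11, 13 are pairwise coprime; by CRT there is a unique solution modulo M = 8 · 11 · 13 = 1144.
Solve pairwise, accumulating the modulus:
  Start with x ≡ 4 (mod 8).
  Combine with x ≡ 7 (mod 11): since gcd(8, 11) = 1, we get a unique residue mod 88.
    Write x = 4 + 8·t and substitute into x ≡ 7 (mod 11): 8·t ≡ 7 − 4 = 3 (mod 11).
    The inverse of 8 mod 11 is 7 (since 8·7 = 56 = 5·11 + 1), so t ≡ 7·3 = 21 ≡ 10 (mod 11).
    Then x = 4 + 8·10 = 84, valid modulo lcm(8, 11) = 88: x ≡ 84 (mod 88).
  Combine with x ≡ 11 (mod 13): since gcd(88, 13) = 1, we get a unique residue mod 1144.
    Write x = 84 + 88·t and substitute into x ≡ 11 (mod 13): 88·t ≡ 11 − 84 = -73 (mod 13).
    Reduce coefficients mod 13: 10·t ≡ 5 (mod 13).
    The inverse of 10 mod 13 is 4 (since 10·4 = 40 = 3·13 + 1), so t ≡ 4·5 = 20 ≡ 7 (mod 13).
    Then x = 84 + 88·7 = 700, valid modulo lcm(88, 13) = 1144: x ≡ 700 (mod 1144).
Verify: 700 mod 8 = 4 ✓, 700 mod 11 = 7 ✓, 700 mod 13 = 11 ✓.

x ≡ 700 (mod 1144).


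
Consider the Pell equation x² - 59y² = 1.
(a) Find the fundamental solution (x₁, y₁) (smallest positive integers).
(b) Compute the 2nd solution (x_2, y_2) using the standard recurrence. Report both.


Step 1: Find the fundamental solution (x₁, y₁) of x² - 59y² = 1.
  Expand √59 as a continued fraction. a₀ = ⌊√59⌋ = 7; iterate m_{k+1} = d_k·a_k − m_k, d_{k+1} = (59 − m_{k+1}²)/d_k, a_{k+1} = ⌊(a₀ + m_{k+1})/d_{k+1}⌋ (starting m₀ = 0, d₀ = 1), with convergents p_k = a_k·p_{k-1} + p_{k-2}, q_k = a_k·q_{k-1} + q_{k-2} (p₋₁ = 1, q₋₁ = 0):
  k = 0: a₀ = 7; p₀/q₀ = 7/1; p₀² − 59·q₀² = 49 − 59 = -10.
  k = 1: m = 7, d = 10, a = ⌊(7 + 7)/10⌋ = 1; p/q = (1·7 + 1)/(1·1 + 0) = 8/1; p² − 59·q² = 64 − 59 = 5.
  k = 2: m = 3, d = 5, a = ⌊(7 + 3)/5⌋ = 2; p/q = (2·8 + 7)/(2·1 + 1) = 23/3; p² − 59·q² = 529 − 531 = -2.
  k = 3: m = 7, d = 2, a = ⌊(7 + 7)/2⌋ = 7; p/q = (7·23 + 8)/(7·3 + 1) = 169/22; p² − 59·q² = 28561 − 28556 = 5.
  k = 4: m = 7, d = 5, a = ⌊(7 + 7)/5⌋ = 2; p/q = (2·169 + 23)/(2·22 + 3) = 361/47; p² − 59·q² = 130321 − 130331 = -10.
  k = 5: m = 3, d = 10, a = ⌊(7 + 3)/10⌋ = 1; p/q = (1·361 + 169)/(1·47 + 22) = 530/69; p² − 59·q² = 280900 − 280899 = 1.
  The first convergent with p² − 59·q² = 1 gives the fundamental solution (x₁, y₁) = (530, 69).
Step 2: Apply the recurrence (x_{n+1}, y_{n+1}) = (x₁x_n + 59y₁y_n, x₁y_n + y₁x_n) repeatedly.
  From (x_1, y_1) = (530, 69): x_2 = 530·530 + 59·69·69 = 561799; y_2 = 530·69 + 69·530 = 73140.
Step 3: Verify x_2² - 59·y_2² = 315618116401 - 315618116400 = 1 (should be 1). ✓

(x_1, y_1) = (530, 69); (x_2, y_2) = (561799, 73140).


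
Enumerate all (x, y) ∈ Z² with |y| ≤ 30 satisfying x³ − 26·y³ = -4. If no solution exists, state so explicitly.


The equation is x³ - 26y³ = -4. For fixed y, x³ = 26·y³ − 4, so a solution requires the RHS to be a perfect cube.
Strategy: iterate y from -30 to 30, compute RHS = 26·y³ − 4, and check whether it is a (positive or negative) perfect cube.
Check small values of y:
  y = 0: RHS = -4 is not a perfect cube.
  y = 1: RHS = 22 is not a perfect cube.
  y = -1: RHS = -30 is not a perfect cube.
  y = 2: RHS = 204 is not a perfect cube.
  y = -2: RHS = -212 is not a perfect cube.
  y = 3: RHS = 698 is not a perfect cube.
  y = -3: RHS = -706 is not a perfect cube.
Continuing the search up to |y| = 30 finds no solutions either.
No (x, y) in the scanned range satisfies the equation.

No integer solutions with |y| ≤ 30.


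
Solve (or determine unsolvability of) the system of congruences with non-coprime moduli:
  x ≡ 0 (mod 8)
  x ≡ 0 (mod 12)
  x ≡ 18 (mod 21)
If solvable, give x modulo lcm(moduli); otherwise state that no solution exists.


Moduli 8, 12, 21 are not pairwise coprime, so CRT works modulo lcm(m_i) when all pairwise compatibility conditions hold.
Pairwise compatibility: gcd(m_i, m_j) must divide a_i - a_j for every pair.
Merge one congruence at a time:
  Start: x ≡ 0 (mod 8).
  Combine with x ≡ 0 (mod 12): gcd(8, 12) = 4; 0 - 0 = 0, which IS divisible by 4, so compatible.
    Write x = 0 + 8·t and substitute into x ≡ 0 (mod 12): 8·t ≡ 0 − 0 = 0 (mod 12).
    Divide the congruence (and modulus) by g = 4: 2·t ≡ 0 (mod 3).
    The inverse of 2 mod 3 is 2 (since 2·2 = 4 = 1·3 + 1), so t ≡ 2·0 = 0 ≡ 0 (mod 3).
    Then x = 0 + 8·0 = 0, valid modulo lcm(8, 12) = 24: x ≡ 0 (mod 24).
  Combine with x ≡ 18 (mod 21): gcd(24, 21) = 3; 18 - 0 = 18, which IS divisible by 3, so compatible.
    Write x = 0 + 24·t and substitute into x ≡ 18 (mod 21): 24·t ≡ 18 − 0 = 18 (mod 21).
    Divide the congruence (and modulus) by g = 3: 8·t ≡ 6 (mod 7).
    Reduce coefficients mod 7: 1·t ≡ 6 (mod 7).
    So t ≡ 6 (mod 7).
    Then x = 0 + 24·6 = 144, valid modulo lcm(24, 21) = 168: x ≡ 144 (mod 168).
Verify: 144 mod 8 = 0, 144 mod 12 = 0, 144 mod 21 = 18.

x ≡ 144 (mod 168).


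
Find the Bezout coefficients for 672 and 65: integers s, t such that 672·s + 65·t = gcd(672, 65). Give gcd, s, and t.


Euclidean algorithm on (672, 65) — divide until remainder is 0:
  672 = 10 · 65 + 22
  65 = 2 · 22 + 21
  22 = 1 · 21 + 1
  21 = 21 · 1 + 0
gcd(672, 65) = 1.
Track Bezout coefficients alongside the remainders: start with r₀ = 672 = a·1 + b·0 (s = 1, t = 0) and r₁ = 65 = a·0 + b·1 (s = 0, t = 1); each new remainder r_{k+1} = r_{k-1} − q_k·r_k inherits s_{k+1} = s_{k-1} − q_k·s_k, t_{k+1} = t_{k-1} − q_k·t_k, so r_k = a·s_k + b·t_k at every step:
  q = 10: r = 22, s = 1 − 10·0 = 1, t = 0 − 10·1 = -10  (check: 672·1 + 65·(-10) = 22)
  q = 2: r = 21, s = 0 − 2·1 = -2, t = 1 − 2·(-10) = 21  (check: 672·(-2) + 65·21 = 21)
  q = 1: r = 1, s = 1 − 1·(-2) = 3, t = -10 − 1·21 = -31  (check: 672·3 + 65·(-31) = 1)
The row with r = 1 (the gcd) gives the Bezout coefficients s = 3, t = -31.
Result: 672 · (3) + 65 · (-31) = 1.

gcd(672, 65) = 1; s = 3, t = -31 (check: 672·3 + 65·(-31) = 1).


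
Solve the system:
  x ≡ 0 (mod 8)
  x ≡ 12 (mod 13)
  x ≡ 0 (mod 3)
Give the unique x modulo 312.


Moduli 8, 13, 3 are pairwise coprime; by CRT there is a unique solution modulo M = 8 · 13 · 3 = 312.
Solve pairwise, accumulating the modulus:
  Start with x ≡ 0 (mod 8).
  Combine with x ≡ 12 (mod 13): since gcd(8, 13) = 1, we get a unique residue mod 104.
    Write x = 0 + 8·t and substitute into x ≡ 12 (mod 13): 8·t ≡ 12 − 0 = 12 (mod 13).
    The inverse of 8 mod 13 is 5 (since 8·5 = 40 = 3·13 + 1), so t ≡ 5·12 = 60 ≡ 8 (mod 13).
    Then x = 0 + 8·8 = 64, valid modulo lcm(8, 13) = 104: x ≡ 64 (mod 104).
  Combine with x ≡ 0 (mod 3): since gcd(104, 3) = 1, we get a unique residue mod 312.
    Write x = 64 + 104·t and substitute into x ≡ 0 (mod 3): 104·t ≡ 0 − 64 = -64 (mod 3).
    Reduce coefficients mod 3: 2·t ≡ 2 (mod 3).
    The inverse of 2 mod 3 is 2 (since 2·2 = 4 = 1·3 + 1), so t ≡ 2·2 = 4 ≡ 1 (mod 3).
    Then x = 64 + 104·1 = 168, valid modulo lcm(104, 3) = 312: x ≡ 168 (mod 312).
Verify: 168 mod 8 = 0 ✓, 168 mod 13 = 12 ✓, 168 mod 3 = 0 ✓.

x ≡ 168 (mod 312).


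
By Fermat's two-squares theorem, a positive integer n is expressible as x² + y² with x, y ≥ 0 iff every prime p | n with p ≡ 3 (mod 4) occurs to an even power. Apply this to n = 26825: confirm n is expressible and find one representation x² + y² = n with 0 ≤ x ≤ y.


Step 1: Factor n = 26825 = 5^2 · 29 · 37.
Step 2: Check the mod-4 condition on each prime factor: 5 ≡ 1 (mod 4), exponent 2; 29 ≡ 1 (mod 4), exponent 1; 37 ≡ 1 (mod 4), exponent 1.
All primes ≡ 3 (mod 4) appear to even exponent (or don't appear), so by the two-squares theorem n IS expressible as a sum of two squares.
Step 3: Build a representation. Group n = k² · m with k = 5 and m = 29 · 37 = 1073 (a product of primes ≡ 1 (mod 4)); a representation of m scales to one of n via (k·x)² + (k·y)² = k²(x² + y²). Each prime p ≡ 1 (mod 4) is itself a sum of two squares; find a² by testing p − a² for a perfect square:
  29: 29 − 1² = 28, 29 − 2² = 25 = 5² ⇒ 29 = 2² + 5².
  37: 37 − 1² = 36 = 6² ⇒ 37 = 1² + 6².
  Combine using the Brahmagupta–Fibonacci identity (a² + b²)(c² + d²) = (ac − bd)² + (ad + bc)² = (ac + bd)² + (ad − bc)²:
  29 · 37 = 1073: from (2² + 5²)(1² + 6²), take (2·1 − 5·6, 2·6 + 5·1) = (2 − 30, 12 + 5) = (-28, 17); dropping signs (only squares matter) gives (28, 17); check 28² + 17² = 784 + 289 = 1073 ✓.
  Scale by k = 5: (5·28, 5·17) = (140, 85).
Step 4: Order so x ≤ y and verify: 85² + 140² = 7225 + 19600 = 26825 = n. ✓

n = 26825 = 85² + 140² (one valid representation with x ≤ y).


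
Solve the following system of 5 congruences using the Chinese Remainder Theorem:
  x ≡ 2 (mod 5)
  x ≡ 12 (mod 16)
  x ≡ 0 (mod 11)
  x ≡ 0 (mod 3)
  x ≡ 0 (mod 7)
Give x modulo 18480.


Product of moduli M = 5 · 16 · 11 · 3 · 7 = 18480.
Merge one congruence at a time:
  Start: x ≡ 2 (mod 5).
  Combine with x ≡ 12 (mod 16); new modulus lcm = 80.
    Write x = 2 + 5·t and substitute into x ≡ 12 (mod 16): 5·t ≡ 12 − 2 = 10 (mod 16).
    The inverse of 5 mod 16 is 13 (since 5·13 = 65 = 4·16 + 1), so t ≡ 13·10 = 130 ≡ 2 (mod 16).
    Then x = 2 + 5·2 = 12, valid modulo lcm(5, 16) = 80: x ≡ 12 (mod 80).
  Combine with x ≡ 0 (mod 11); new modulus lcm = 880.
    Write x = 12 + 80·t and substitute into x ≡ 0 (mod 11): 80·t ≡ 0 − 12 = -12 (mod 11).
    Reduce coefficients mod 11: 3·t ≡ 10 (mod 11).
    The inverse of 3 mod 11 is 4 (since 3·4 = 12 = 1·11 + 1), so t ≡ 4·10 = 40 ≡ 7 (mod 11).
    Then x = 12 + 80·7 = 572, valid modulo lcm(80, 11) = 880: x ≡ 572 (mod 880).
  Combine with x ≡ 0 (mod 3); new modulus lcm = 2640.
    Write x = 572 + 880·t and substitute into x ≡ 0 (mod 3): 880·t ≡ 0 − 572 = -572 (mod 3).
    Reduce coefficients mod 3: 1·t ≡ 1 (mod 3).
    So t ≡ 1 (mod 3).
    Then x = 572 + 880·1 = 1452, valid modulo lcm(880, 3) = 2640: x ≡ 1452 (mod 2640).
  Combine with x ≡ 0 (mod 7); new modulus lcm = 18480.
    Write x = 1452 + 2640·t and substitute into x ≡ 0 (mod 7): 2640·t ≡ 0 − 1452 = -1452 (mod 7).
    Reduce coefficients mod 7: 1·t ≡ 4 (mod 7).
    So t ≡ 4 (mod 7).
    Then x = 1452 + 2640·4 = 12012, valid modulo lcm(2640, 7) = 18480: x ≡ 12012 (mod 18480).
Verify against each original: 12012 mod 5 = 2, 12012 mod 16 = 12, 12012 mod 11 = 0, 12012 mod 3 = 0, 12012 mod 7 = 0.

x ≡ 12012 (mod 18480).


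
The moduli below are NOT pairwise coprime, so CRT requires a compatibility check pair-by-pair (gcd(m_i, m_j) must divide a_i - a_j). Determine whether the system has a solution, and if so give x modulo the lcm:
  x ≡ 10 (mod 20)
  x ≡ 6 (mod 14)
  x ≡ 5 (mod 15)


Moduli 20, 14, 15 are not pairwise coprime, so CRT works modulo lcm(m_i) when all pairwise compatibility conditions hold.
Pairwise compatibility: gcd(m_i, m_j) must divide a_i - a_j for every pair.
Merge one congruence at a time:
  Start: x ≡ 10 (mod 20).
  Combine with x ≡ 6 (mod 14): gcd(20, 14) = 2; 6 - 10 = -4, which IS divisible by 2, so compatible.
    Write x = 10 + 20·t and substitute into x ≡ 6 (mod 14): 20·t ≡ 6 − 10 = -4 (mod 14).
    Divide the congruence (and modulus) by g = 2: 10·t ≡ -2 (mod 7).
    Reduce coefficients mod 7: 3·t ≡ 5 (mod 7).
    The inverse of 3 mod 7 is 5 (since 3·5 = 15 = 2·7 + 1), so t ≡ 5·5 = 25 ≡ 4 (mod 7).
    Then x = 10 + 20·4 = 90, valid modulo lcm(20, 14) = 140: x ≡ 90 (mod 140).
  Combine with x ≡ 5 (mod 15): gcd(140, 15) = 5; 5 - 90 = -85, which IS divisible by 5, so compatible.
    Write x = 90 + 140·t and substitute into x ≡ 5 (mod 15): 140·t ≡ 5 − 90 = -85 (mod 15).
    Divide the congruence (and modulus) by g = 5: 28·t ≡ -17 (mod 3).
    Reduce coefficients mod 3: 1·t ≡ 1 (mod 3).
    So t ≡ 1 (mod 3).
    Then x = 90 + 140·1 = 230, valid modulo lcm(140, 15) = 420: x ≡ 230 (mod 420).
Verify: 230 mod 20 = 10, 230 mod 14 = 6, 230 mod 15 = 5.

x ≡ 230 (mod 420).
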